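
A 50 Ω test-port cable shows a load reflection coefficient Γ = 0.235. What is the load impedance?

Z_L = Z_0·(1 + Γ)/(1 − Γ) = 50·(1.23)/(0.765)

Z_L ≈ 80.7 Ω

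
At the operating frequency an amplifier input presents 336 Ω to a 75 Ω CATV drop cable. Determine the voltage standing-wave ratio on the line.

VSWR ≈ 4.48

Γ = (336 − 75)/(336 + 75) = 0.635
VSWR = (1 + 0.635)/(1 − 0.635)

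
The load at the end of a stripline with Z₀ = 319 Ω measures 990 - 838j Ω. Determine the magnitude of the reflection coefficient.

Γ = (Z_L − Z_0)/(Z_L + Z_0) = (671 − j838)/(1309 − j838)
|Γ| = 1070/1550

|Γ| ≈ 0.691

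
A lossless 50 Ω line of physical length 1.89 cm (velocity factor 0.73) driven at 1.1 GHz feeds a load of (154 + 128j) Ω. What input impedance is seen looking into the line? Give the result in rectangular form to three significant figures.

Z_in ≈ 45.7 − j89.8 Ω

λ = v/f = 0.73·c / 1.1 GHz = 0.199 m
βl = 2π·l/λ = 2π × 0.0949 = 34.2°
tan(βl) = tan(34.2°) = 0.679
Z_in = Z_0·(Z_L + jZ_0·tanβl)/(Z_0 + jZ_L·tanβl)
     = 50·(154 + j162)/(-36.9 + j105)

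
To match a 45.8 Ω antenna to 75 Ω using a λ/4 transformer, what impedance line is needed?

Z_qwt ≈ 58.6 Ω

Z_qwt = √(Z_0·R_L) = √(75 × 45.8) = √3435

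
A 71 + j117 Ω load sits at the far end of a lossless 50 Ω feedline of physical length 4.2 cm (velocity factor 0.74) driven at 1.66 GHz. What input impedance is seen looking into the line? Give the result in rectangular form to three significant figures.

Z_in ≈ 8.68 + j4.39 Ω

λ = v/f = 0.74·c / 1.66 GHz = 0.134 m
βl = 2π·l/λ = 2π × 0.314 = 113°
tan(βl) = tan(113°) = -2.35
Z_in = Z_0·(Z_L + jZ_0·tanβl)/(Z_0 + jZ_L·tanβl)
     = 50·(71 − j0.454)/(325 − j167)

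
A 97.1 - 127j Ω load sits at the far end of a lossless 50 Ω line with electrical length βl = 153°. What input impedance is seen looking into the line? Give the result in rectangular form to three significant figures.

Z_in ≈ 115 + j132 Ω

tan(βl) = tan(153°) = -0.51
Z_in = Z_0·(Z_L + jZ_0·tanβl)/(Z_0 + jZ_L·tanβl)
     = 50·(97.1 − j152)/(-14.7 − j49.5)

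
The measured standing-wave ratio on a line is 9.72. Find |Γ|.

|Γ| ≈ 0.813

|Γ| = (S − 1)/(S + 1) = (9.72 − 1)/(9.72 + 1) = 8.72/10.7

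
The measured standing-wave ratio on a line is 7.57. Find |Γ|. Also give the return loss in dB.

|Γ| ≈ 0.767; return loss ≈ 2.31 dB

|Γ| = (S − 1)/(S + 1) = (7.57 − 1)/(7.57 + 1) = 6.57/8.57
RL = −20·log₁₀|Γ| = −20·log₁₀(0.767)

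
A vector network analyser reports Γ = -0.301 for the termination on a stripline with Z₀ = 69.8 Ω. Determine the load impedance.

Z_L ≈ 37.5 Ω

Z_L = Z_0·(1 + Γ)/(1 − Γ) = 69.8·(0.699)/(1.3)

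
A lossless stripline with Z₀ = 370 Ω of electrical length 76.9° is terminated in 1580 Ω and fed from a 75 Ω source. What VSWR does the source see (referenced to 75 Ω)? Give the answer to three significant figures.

VSWR ≈ 2.62

tan(βl) = 4.3
Z_in = Z_0·(Z_L + jZ_0·tanβl)/(Z_0 + jZ_L·tanβl) = 91.1 − j81.1 Ω
Γ_s = (Z_in − Z_s)/(Z_in + Z_s) = (16.1 − j81.1)/(166 − j81.1), |Γ_s| = 0.448
VSWR = (1 + |Γ_s|)/(1 − |Γ_s|)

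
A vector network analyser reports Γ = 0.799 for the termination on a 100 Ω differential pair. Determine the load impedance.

Z_L ≈ 895 Ω

Z_L = Z_0·(1 + Γ)/(1 − Γ) = 100·(1.8)/(0.201)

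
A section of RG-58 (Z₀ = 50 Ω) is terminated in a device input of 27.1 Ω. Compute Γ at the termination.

Γ = (Z_L − Z_0)/(Z_L + Z_0) = (27.1 − 50)/(27.1 + 50) = -22.9/77.1

Γ = -0.297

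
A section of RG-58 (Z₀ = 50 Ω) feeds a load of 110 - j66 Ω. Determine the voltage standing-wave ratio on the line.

Γ = (Z_L − Z_0)/(Z_L + Z_0) = (60 − j66)/(160 − j66)
|Γ| = 89.2/173 = 0.515
VSWR = (1 + |Γ|)/(1 − |Γ|) = 1.52/0.485

VSWR ≈ 3.13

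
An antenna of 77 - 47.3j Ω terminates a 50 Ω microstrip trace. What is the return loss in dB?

RL ≈ 7.92 dB

Γ = (27 − j47.3)/(127 − j47.3), |Γ| = 0.402
RL = −20·log₁₀|Γ| = −20·log₁₀(0.402)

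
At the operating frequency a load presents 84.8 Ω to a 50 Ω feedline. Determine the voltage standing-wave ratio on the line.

VSWR ≈ 1.7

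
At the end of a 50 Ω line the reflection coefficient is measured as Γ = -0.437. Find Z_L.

Z_L = Z_0·(1 + Γ)/(1 − Γ) = 50·(0.563)/(1.44)

Z_L ≈ 19.6 Ω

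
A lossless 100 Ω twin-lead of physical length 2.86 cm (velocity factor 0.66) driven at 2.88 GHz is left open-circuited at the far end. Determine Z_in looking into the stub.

λ = v/f = 0.66·c / 2.88 GHz = 0.0688 m
βl = 2π·l/λ = 2π × 0.416 = 150°
tan(βl) = -0.583
For an open-circuited stub, Z_in = −jZ_0·cot(βl) = −jZ_0/tan(βl)

Z_in ≈ +j172 Ω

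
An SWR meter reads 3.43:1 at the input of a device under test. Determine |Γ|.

|Γ| ≈ 0.549

|Γ| = (S − 1)/(S + 1) = (3.43 − 1)/(3.43 + 1) = 2.43/4.43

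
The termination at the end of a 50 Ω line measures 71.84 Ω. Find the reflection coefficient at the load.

Γ = (Z_L − Z_0)/(Z_L + Z_0) = (71.84 − 50)/(71.84 + 50) = 21.84/121.8

Γ = 0.179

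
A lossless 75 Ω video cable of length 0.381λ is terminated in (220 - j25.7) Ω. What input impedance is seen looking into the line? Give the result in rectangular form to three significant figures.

βl = 2π × 0.381 = 137°
tan(βl) = tan(137°) = -0.927
Z_in = Z_0·(Z_L + jZ_0·tanβl)/(Z_0 + jZ_L·tanβl)
     = 75·(220 − j95.2)/(51.2 − j204)

Z_in ≈ 52 + j67.8 Ω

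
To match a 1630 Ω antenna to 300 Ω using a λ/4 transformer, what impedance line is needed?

Z_qwt ≈ 699 Ω

Z_qwt = √(Z_0·R_L) = √(300 × 1630) = √489000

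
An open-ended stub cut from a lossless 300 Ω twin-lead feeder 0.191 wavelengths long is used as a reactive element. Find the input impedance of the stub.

βl = 2π × 0.191 = 68.8°
tan(βl) = 2.57
For an open-ended stub, Z_in = −jZ_0·cot(βl) = −jZ_0/tan(βl)

Z_in ≈ −j117 Ω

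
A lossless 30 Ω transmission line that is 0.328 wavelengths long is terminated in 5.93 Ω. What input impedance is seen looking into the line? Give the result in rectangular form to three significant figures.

βl = 2π × 0.328 = 118°
tan(βl) = tan(118°) = -1.87
Z_in = Z_0·(Z_L + jZ_0·tanβl)/(Z_0 + jZ_L·tanβl)
     = 30·(5.93 − j56.2)/(30 − j11.1)

Z_in ≈ 23.5 − j47.5 Ω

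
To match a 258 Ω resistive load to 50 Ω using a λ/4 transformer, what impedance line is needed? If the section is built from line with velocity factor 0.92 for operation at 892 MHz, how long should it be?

Z_qwt ≈ 114 Ω; length ≈ 7.74 cm

Z_qwt = √(Z_0·R_L) = √(50 × 258) = √12900
λ = 0.92·c/f = 0.309 m, so l = λ/4 = 0.0774 m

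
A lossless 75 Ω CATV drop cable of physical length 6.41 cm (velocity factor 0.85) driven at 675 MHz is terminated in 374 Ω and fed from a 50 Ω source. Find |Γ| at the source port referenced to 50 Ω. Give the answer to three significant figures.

|Γ| ≈ 0.625

λ = v/f = 0.85·c / 675 MHz = 0.378 m
βl = 2π·l/λ = 2π × 0.17 = 61.1°
tan(βl) = 1.81
Z_in = Z_0·(Z_L + jZ_0·tanβl)/(Z_0 + jZ_L·tanβl) = 19.4 − j39.3 Ω
Γ_s = (Z_in − Z_s)/(Z_in + Z_s) = (-30.6 − j39.3)/(69.4 − j39.3), |Γ_s| = 0.625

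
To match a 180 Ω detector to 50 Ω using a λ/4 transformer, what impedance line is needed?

Z_qwt = √(Z_0·R_L) = √(50 × 180) = √9000

Z_qwt ≈ 94.9 Ω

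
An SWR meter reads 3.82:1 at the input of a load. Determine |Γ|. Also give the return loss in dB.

|Γ| = (S − 1)/(S + 1) = (3.82 − 1)/(3.82 + 1) = 2.82/4.82
RL = −20·log₁₀|Γ| = −20·log₁₀(0.585)

|Γ| ≈ 0.585; return loss ≈ 4.66 dB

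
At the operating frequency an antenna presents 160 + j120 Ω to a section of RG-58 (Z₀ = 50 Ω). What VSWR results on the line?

Γ = (Z_L − Z_0)/(Z_L + Z_0) = (110 + j120)/(210 + j120)
|Γ| = 163/242 = 0.673
VSWR = (1 + |Γ|)/(1 − |Γ|) = 1.67/0.327

VSWR ≈ 5.12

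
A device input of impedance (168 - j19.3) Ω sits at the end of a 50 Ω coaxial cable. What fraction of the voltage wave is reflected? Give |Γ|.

Γ = (Z_L − Z_0)/(Z_L + Z_0) = (118 − j19.3)/(218 − j19.3)
|Γ| = 120/219

|Γ| ≈ 0.546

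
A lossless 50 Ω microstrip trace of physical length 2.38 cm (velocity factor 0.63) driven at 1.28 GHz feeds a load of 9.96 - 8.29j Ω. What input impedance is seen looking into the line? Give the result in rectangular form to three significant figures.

λ = v/f = 0.63·c / 1.28 GHz = 0.148 m
βl = 2π·l/λ = 2π × 0.161 = 58°
tan(βl) = tan(58°) = 1.6
Z_in = Z_0·(Z_L + jZ_0·tanβl)/(Z_0 + jZ_L·tanβl)
     = 50·(9.96 + j71.8)/(63.3 + j16)

Z_in ≈ 20.9 + j51.5 Ω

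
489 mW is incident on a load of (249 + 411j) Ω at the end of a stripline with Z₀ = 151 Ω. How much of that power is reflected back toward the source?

P_reflected ≈ 265 mW

|Γ| = |(98 + j411)/(400 + j411)| = 0.737
|Γ|² = 0.543
P_refl = |Γ|²·P_inc = 265 mW, P_del = (1 − |Γ|²)·P_inc = 224 mW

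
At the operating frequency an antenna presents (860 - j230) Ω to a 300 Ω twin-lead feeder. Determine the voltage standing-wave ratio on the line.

VSWR ≈ 3.1

Γ = (Z_L − Z_0)/(Z_L + Z_0) = (560 − j230)/(1160 − j230)
|Γ| = 605/1180 = 0.512
VSWR = (1 + |Γ|)/(1 − |Γ|) = 1.51/0.488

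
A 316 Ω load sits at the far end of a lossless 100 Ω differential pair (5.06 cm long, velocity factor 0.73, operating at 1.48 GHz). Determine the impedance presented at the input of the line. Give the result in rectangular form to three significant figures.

λ = v/f = 0.73·c / 1.48 GHz = 0.148 m
βl = 2π·l/λ = 2π × 0.342 = 123°
tan(βl) = tan(123°) = -1.53
Z_in = Z_0·(Z_L + jZ_0·tanβl)/(Z_0 + jZ_L·tanβl)
     = 100·(316 − j153)/(100 − j485)

Z_in ≈ 43.3 + j56.3 Ω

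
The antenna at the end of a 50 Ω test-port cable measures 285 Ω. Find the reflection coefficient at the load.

Γ = 0.701

Γ = (Z_L − Z_0)/(Z_L + Z_0) = (285 − 50)/(285 + 50) = 235/335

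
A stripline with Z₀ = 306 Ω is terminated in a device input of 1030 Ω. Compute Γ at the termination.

Γ = (Z_L − Z_0)/(Z_L + Z_0) = (1030 − 306)/(1030 + 306) = 724/1336

Γ = 0.542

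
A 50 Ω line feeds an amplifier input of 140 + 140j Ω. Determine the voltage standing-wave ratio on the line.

Γ = (Z_L − Z_0)/(Z_L + Z_0) = (90 + j140)/(190 + j140)
|Γ| = 166/236 = 0.705
VSWR = (1 + |Γ|)/(1 − |Γ|) = 1.71/0.295

VSWR ≈ 5.78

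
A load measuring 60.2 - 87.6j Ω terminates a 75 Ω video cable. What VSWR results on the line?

VSWR ≈ 3.46

Γ = (Z_L − Z_0)/(Z_L + Z_0) = (-14.8 − j87.6)/(135.2 − j87.6)
|Γ| = 88.8/161 = 0.551
VSWR = (1 + |Γ|)/(1 − |Γ|) = 1.55/0.449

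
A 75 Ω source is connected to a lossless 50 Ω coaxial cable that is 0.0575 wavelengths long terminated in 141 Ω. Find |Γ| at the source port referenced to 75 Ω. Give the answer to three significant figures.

|Γ| ≈ 0.378

βl = 2π × 0.0575 = 20.7°
tan(βl) = 0.378
Z_in = Z_0·(Z_L + jZ_0·tanβl)/(Z_0 + jZ_L·tanβl) = 75.5 − j61.5 Ω
Γ_s = (Z_in − Z_s)/(Z_in + Z_s) = (0.455 − j61.5)/(150 − j61.5), |Γ_s| = 0.378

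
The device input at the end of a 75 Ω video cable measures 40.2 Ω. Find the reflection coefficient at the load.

Γ = -0.302

Γ = (Z_L − Z_0)/(Z_L + Z_0) = (40.2 − 75)/(40.2 + 75) = -34.8/115.2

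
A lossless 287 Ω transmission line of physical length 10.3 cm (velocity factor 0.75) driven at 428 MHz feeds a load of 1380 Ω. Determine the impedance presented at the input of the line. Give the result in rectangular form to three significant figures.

λ = v/f = 0.75·c / 428 MHz = 0.526 m
βl = 2π·l/λ = 2π × 0.196 = 70.5°
tan(βl) = tan(70.5°) = 2.83
Z_in = Z_0·(Z_L + jZ_0·tanβl)/(Z_0 + jZ_L·tanβl)
     = 287·(1380 + j812)/(287 + j3900)

Z_in ≈ 66.8 − j96.5 Ω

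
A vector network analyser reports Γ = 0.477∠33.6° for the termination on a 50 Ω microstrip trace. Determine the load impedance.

Z_L ≈ 89.2 + j61 Ω

Z_L = Z_0·(1 + Γ)/(1 − Γ) = 50·(1.4 + j0.264)/(0.603 − j0.264)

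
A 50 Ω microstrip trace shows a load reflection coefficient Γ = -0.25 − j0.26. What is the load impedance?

Z_L = Z_0·(1 + Γ)/(1 − Γ) = 50·(0.75 − j0.26)/(1.25 + j0.26)

Z_L ≈ 26.7 − j15.9 Ω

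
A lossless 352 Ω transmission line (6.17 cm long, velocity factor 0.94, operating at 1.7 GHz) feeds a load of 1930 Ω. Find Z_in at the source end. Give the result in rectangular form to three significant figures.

λ = v/f = 0.94·c / 1.7 GHz = 0.166 m
βl = 2π·l/λ = 2π × 0.372 = 134°
tan(βl) = tan(134°) = -1.04
Z_in = Z_0·(Z_L + jZ_0·tanβl)/(Z_0 + jZ_L·tanβl)
     = 352·(1930 − j366)/(352 − j2010)

Z_in ≈ 120 + j318 Ω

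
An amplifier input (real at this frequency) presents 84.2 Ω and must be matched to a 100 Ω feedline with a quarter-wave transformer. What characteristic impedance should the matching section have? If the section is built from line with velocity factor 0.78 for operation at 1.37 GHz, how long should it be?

Z_qwt = √(Z_0·R_L) = √(100 × 84.2) = √8420
λ = 0.78·c/f = 0.171 m, so l = λ/4 = 0.0427 m

Z_qwt ≈ 91.8 Ω; length ≈ 4.27 cm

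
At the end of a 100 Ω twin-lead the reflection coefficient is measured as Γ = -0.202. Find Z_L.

Z_L = Z_0·(1 + Γ)/(1 − Γ) = 100·(0.798)/(1.2)

Z_L ≈ 66.4 Ω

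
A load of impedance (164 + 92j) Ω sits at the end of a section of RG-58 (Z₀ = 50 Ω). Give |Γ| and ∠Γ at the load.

Γ = (Z_L − Z_0)/(Z_L + Z_0) = (114 + j92)/(214 + j92)
|Γ| = 146/233 = 0.629

Γ ≈ 0.629 ∠ 15.6°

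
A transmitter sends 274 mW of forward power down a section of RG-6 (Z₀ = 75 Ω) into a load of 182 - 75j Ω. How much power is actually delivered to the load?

|Γ| = |(107 − j75)/(257 − j75)| = 0.488
|Γ|² = 0.238
P_refl = |Γ|²·P_inc = 65.3 mW, P_del = (1 − |Γ|²)·P_inc = 209 mW

P_delivered ≈ 209 mW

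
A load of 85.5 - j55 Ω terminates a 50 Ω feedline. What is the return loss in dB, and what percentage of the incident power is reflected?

RL ≈ 6.98 dB; 20% of incident power reflected

Γ = (35.5 − j55)/(135.5 − j55), |Γ| = 0.448
RL = −20·log₁₀(0.448) = 6.98 dB
P_refl/P_inc = |Γ|² = 0.2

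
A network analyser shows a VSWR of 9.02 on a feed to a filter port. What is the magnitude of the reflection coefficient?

|Γ| ≈ 0.8

|Γ| = (S − 1)/(S + 1) = (9.02 − 1)/(9.02 + 1) = 8.02/10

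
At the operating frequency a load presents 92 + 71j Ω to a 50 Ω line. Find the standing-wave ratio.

VSWR ≈ 3.16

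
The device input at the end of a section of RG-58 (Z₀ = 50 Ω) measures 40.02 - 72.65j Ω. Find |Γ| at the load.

|Γ| ≈ 0.634

Γ = (Z_L − Z_0)/(Z_L + Z_0) = (-9.98 − j72.65)/(90.02 − j72.65)
|Γ| = 73.3/116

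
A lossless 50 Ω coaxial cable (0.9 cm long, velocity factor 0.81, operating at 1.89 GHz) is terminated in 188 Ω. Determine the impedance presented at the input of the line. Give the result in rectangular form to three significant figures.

Z_in ≈ 55.6 − j74.8 Ω

λ = v/f = 0.81·c / 1.89 GHz = 0.129 m
βl = 2π·l/λ = 2π × 0.07 = 25.2°
tan(βl) = tan(25.2°) = 0.471
Z_in = Z_0·(Z_L + jZ_0·tanβl)/(Z_0 + jZ_L·tanβl)
     = 50·(188 + j23.5)/(50 + j88.5)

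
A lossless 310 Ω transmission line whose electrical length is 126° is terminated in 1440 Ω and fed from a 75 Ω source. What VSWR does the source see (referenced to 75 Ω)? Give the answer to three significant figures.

tan(βl) = -1.38
Z_in = Z_0·(Z_L + jZ_0·tanβl)/(Z_0 + jZ_L·tanβl) = 99.5 + j210 Ω
Γ_s = (Z_in − Z_s)/(Z_in + Z_s) = (24.5 + j210)/(175 + j210), |Γ_s| = 0.774
VSWR = (1 + |Γ_s|)/(1 − |Γ_s|)

VSWR ≈ 7.84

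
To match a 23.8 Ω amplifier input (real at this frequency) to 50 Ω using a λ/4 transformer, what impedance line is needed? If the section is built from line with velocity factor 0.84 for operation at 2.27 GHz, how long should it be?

Z_qwt ≈ 34.5 Ω; length ≈ 2.78 cm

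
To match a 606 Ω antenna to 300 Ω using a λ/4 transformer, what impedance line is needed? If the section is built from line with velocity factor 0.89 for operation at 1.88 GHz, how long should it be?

Z_qwt ≈ 426 Ω; length ≈ 3.55 cm

Z_qwt = √(Z_0·R_L) = √(300 × 606) = √181800
λ = 0.89·c/f = 0.142 m, so l = λ/4 = 0.0355 m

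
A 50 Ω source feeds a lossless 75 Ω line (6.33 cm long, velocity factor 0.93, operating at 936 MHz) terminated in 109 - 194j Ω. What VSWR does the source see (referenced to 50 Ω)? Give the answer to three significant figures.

λ = v/f = 0.93·c / 936 MHz = 0.298 m
βl = 2π·l/λ = 2π × 0.212 = 76.5°
tan(βl) = 4.15
Z_in = Z_0·(Z_L + jZ_0·tanβl)/(Z_0 + jZ_L·tanβl) = 11.4 + j4.12 Ω
Γ_s = (Z_in − Z_s)/(Z_in + Z_s) = (-38.6 + j4.12)/(61.4 + j4.12), |Γ_s| = 0.631
VSWR = (1 + |Γ_s|)/(1 − |Γ_s|)

VSWR ≈ 4.41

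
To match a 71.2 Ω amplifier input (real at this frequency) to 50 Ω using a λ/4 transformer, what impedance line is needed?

Z_qwt ≈ 59.7 Ω

Z_qwt = √(Z_0·R_L) = √(50 × 71.2) = √3560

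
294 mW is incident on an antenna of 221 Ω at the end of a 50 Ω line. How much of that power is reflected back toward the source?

P_reflected ≈ 117 mW

Γ = (221 − 50)/(221 + 50) = 0.631
|Γ|² = 0.398
P_refl = |Γ|²·P_inc = 117 mW, P_del = (1 − |Γ|²)·P_inc = 177 mW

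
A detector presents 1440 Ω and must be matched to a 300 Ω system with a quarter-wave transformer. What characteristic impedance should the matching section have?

Z_qwt ≈ 657 Ω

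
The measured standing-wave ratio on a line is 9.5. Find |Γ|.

|Γ| ≈ 0.81

|Γ| = (S − 1)/(S + 1) = (9.5 − 1)/(9.5 + 1) = 8.5/10.5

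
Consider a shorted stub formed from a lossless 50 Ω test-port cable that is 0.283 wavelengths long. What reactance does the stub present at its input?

βl = 2π × 0.283 = 102°
tan(βl) = -4.75
For a shorted stub, Z_in = jZ_0·tan(βl)

X_in ≈ -238 Ω (capacitive)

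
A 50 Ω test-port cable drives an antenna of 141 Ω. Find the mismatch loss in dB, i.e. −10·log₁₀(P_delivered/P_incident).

Γ = (141 − 50)/(141 + 50) = 0.476
|Γ|² = 0.227, so P_del/P_inc = 1 − |Γ|² = 0.773
ML = −10·log₁₀(1 − |Γ|²)

mismatch loss ≈ 1.12 dB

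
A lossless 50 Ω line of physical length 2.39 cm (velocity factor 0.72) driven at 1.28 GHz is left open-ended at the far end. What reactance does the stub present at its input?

X_in ≈ -40.5 Ω (capacitive)

λ = v/f = 0.72·c / 1.28 GHz = 0.169 m
βl = 2π·l/λ = 2π × 0.142 = 51°
tan(βl) = 1.23
For an open-ended stub, Z_in = −jZ_0·cot(βl) = −jZ_0/tan(βl)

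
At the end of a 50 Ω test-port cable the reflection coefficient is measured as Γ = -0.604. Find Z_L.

Z_L = Z_0·(1 + Γ)/(1 − Γ) = 50·(0.396)/(1.6)

Z_L ≈ 12.3 Ω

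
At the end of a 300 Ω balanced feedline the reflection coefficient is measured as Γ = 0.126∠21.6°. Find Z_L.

Z_L = Z_0·(1 + Γ)/(1 − Γ) = 300·(1.12 + j0.0464)/(0.883 − j0.0464)

Z_L ≈ 378 + j35.6 Ω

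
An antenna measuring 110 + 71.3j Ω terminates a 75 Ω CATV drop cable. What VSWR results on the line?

Γ = (Z_L − Z_0)/(Z_L + Z_0) = (35 + j71.3)/(185 + j71.3)
|Γ| = 79.4/198 = 0.401
VSWR = (1 + |Γ|)/(1 − |Γ|) = 1.4/0.599

VSWR ≈ 2.34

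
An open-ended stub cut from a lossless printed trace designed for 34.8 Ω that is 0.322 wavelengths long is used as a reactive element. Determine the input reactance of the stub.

X_in ≈ 16.9 Ω (inductive)

βl = 2π × 0.322 = 116°
tan(βl) = -2.06
For an open-ended stub, Z_in = −jZ_0·cot(βl) = −jZ_0/tan(βl)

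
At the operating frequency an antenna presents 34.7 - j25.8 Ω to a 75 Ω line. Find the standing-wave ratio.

VSWR ≈ 2.48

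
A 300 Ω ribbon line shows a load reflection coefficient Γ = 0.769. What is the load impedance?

Z_L ≈ 2300 Ω

Z_L = Z_0·(1 + Γ)/(1 − Γ) = 300·(1.77)/(0.231)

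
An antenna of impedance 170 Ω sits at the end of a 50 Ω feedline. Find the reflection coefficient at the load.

Γ = (Z_L − Z_0)/(Z_L + Z_0) = (170 − 50)/(170 + 50) = 120/220

Γ = 0.545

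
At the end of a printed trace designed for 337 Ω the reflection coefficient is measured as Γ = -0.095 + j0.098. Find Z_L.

Z_L ≈ 274 + j54.7 Ω

Z_L = Z_0·(1 + Γ)/(1 − Γ) = 337·(0.905 + j0.098)/(1.09 − j0.098)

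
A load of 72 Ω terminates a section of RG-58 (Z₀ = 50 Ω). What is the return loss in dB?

Γ = (72 − 50)/(72 + 50) = 0.18
RL = −20·log₁₀|Γ| = −20·log₁₀(0.18)

RL ≈ 14.9 dB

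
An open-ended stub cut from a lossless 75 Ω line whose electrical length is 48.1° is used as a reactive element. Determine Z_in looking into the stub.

Z_in ≈ −j67.3 Ω

tan(βl) = 1.11
For an open-ended stub, Z_in = −jZ_0·cot(βl) = −jZ_0/tan(βl)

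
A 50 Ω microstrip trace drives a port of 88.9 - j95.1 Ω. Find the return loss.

RL ≈ 4.29 dB

Γ = (38.9 − j95.1)/(138.9 − j95.1), |Γ| = 0.61
RL = −20·log₁₀|Γ| = −20·log₁₀(0.61)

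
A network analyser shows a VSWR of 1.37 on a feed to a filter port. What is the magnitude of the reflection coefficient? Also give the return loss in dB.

|Γ| ≈ 0.156; return loss ≈ 16.1 dB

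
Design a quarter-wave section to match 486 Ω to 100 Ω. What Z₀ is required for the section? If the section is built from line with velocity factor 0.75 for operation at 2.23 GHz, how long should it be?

Z_qwt ≈ 220 Ω; length ≈ 2.52 cm

Z_qwt = √(Z_0·R_L) = √(100 × 486) = √48600
λ = 0.75·c/f = 0.101 m, so l = λ/4 = 0.0252 m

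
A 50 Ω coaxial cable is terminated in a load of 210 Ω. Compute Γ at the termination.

Γ = 0.615

Γ = (Z_L − Z_0)/(Z_L + Z_0) = (210 − 50)/(210 + 50) = 160/260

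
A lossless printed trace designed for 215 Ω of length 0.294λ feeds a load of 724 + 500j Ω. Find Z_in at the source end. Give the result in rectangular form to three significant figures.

Z_in ≈ 43.1 + j27.6 Ω

βl = 2π × 0.294 = 106°
tan(βl) = tan(106°) = -3.52
Z_in = Z_0·(Z_L + jZ_0·tanβl)/(Z_0 + jZ_L·tanβl)
     = 215·(724 − j258)/(1980 − j2550)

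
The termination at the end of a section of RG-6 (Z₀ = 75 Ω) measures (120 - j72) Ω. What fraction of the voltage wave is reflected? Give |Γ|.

|Γ| ≈ 0.408

Γ = (Z_L − Z_0)/(Z_L + Z_0) = (45 − j72)/(195 − j72)
|Γ| = 84.9/208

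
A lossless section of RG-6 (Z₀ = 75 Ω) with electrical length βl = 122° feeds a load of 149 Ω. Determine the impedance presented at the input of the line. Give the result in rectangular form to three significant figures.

tan(βl) = tan(122°) = -1.6
Z_in = Z_0·(Z_L + jZ_0·tanβl)/(Z_0 + jZ_L·tanβl)
     = 75·(149 − j120)/(75 − j238)

Z_in ≈ 47.8 + j31.8 Ω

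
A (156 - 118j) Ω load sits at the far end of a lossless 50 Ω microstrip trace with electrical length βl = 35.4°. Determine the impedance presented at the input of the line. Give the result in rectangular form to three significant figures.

Z_in ≈ 19.4 − j46.9 Ω

tan(βl) = tan(35.4°) = 0.711
Z_in = Z_0·(Z_L + jZ_0·tanβl)/(Z_0 + jZ_L·tanβl)
     = 50·(156 − j82.5)/(134 + j111)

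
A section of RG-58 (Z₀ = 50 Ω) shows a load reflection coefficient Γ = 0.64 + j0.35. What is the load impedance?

Z_L ≈ 92.8 + j139 Ω

Z_L = Z_0·(1 + Γ)/(1 − Γ) = 50·(1.64 + j0.35)/(0.36 − j0.35)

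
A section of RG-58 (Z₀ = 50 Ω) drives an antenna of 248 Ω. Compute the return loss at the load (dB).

RL ≈ 3.55 dB

Γ = (248 − 50)/(248 + 50) = 0.664
RL = −20·log₁₀|Γ| = −20·log₁₀(0.664)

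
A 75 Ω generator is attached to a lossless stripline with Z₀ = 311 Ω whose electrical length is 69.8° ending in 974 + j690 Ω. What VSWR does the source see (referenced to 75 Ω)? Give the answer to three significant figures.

tan(βl) = 2.72
Z_in = Z_0·(Z_L + jZ_0·tanβl)/(Z_0 + jZ_L·tanβl) = 83.6 − j164 Ω
Γ_s = (Z_in − Z_s)/(Z_in + Z_s) = (8.56 − j164)/(159 − j164), |Γ_s| = 0.719
VSWR = (1 + |Γ_s|)/(1 − |Γ_s|)

VSWR ≈ 6.13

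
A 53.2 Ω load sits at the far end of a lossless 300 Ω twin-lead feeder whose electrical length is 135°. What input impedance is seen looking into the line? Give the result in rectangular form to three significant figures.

Z_in ≈ 103 − j282 Ω

tan(βl) = tan(135°) = -1
Z_in = Z_0·(Z_L + jZ_0·tanβl)/(Z_0 + jZ_L·tanβl)
     = 300·(53.2 − j300)/(300 − j53.2)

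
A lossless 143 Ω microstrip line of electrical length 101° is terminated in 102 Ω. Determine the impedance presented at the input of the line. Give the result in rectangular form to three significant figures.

tan(βl) = tan(101°) = -5.14
Z_in = Z_0·(Z_L + jZ_0·tanβl)/(Z_0 + jZ_L·tanβl)
     = 143·(102 − j736)/(143 − j525)

Z_in ≈ 194 − j25 Ω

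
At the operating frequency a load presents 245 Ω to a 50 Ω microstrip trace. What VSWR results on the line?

Γ = (245 − 50)/(245 + 50) = 0.661
VSWR = (1 + 0.661)/(1 − 0.661)

VSWR ≈ 4.9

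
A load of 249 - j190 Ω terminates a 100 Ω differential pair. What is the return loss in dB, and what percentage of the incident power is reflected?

Γ = (149 − j190)/(349 − j190), |Γ| = 0.608
RL = −20·log₁₀(0.608) = 4.33 dB
P_refl/P_inc = |Γ|² = 0.369

RL ≈ 4.33 dB; 36.9% of incident power reflected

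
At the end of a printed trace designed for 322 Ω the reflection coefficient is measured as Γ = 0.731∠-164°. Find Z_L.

Z_L ≈ 51 − j44.1 Ω

Z_L = Z_0·(1 + Γ)/(1 − Γ) = 322·(0.297 − j0.201)/(1.7 + j0.201)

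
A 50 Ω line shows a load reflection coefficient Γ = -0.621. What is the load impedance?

Z_L ≈ 11.7 Ω

Z_L = Z_0·(1 + Γ)/(1 − Γ) = 50·(0.379)/(1.62)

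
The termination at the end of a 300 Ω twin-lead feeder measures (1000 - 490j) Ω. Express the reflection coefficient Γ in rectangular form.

Γ = (Z_L − Z_0)/(Z_L + Z_0) = (700 − j490)/(1300 − j490)

Γ ≈ 0.596 − j0.152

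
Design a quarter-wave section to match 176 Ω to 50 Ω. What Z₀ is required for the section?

Z_qwt = √(Z_0·R_L) = √(50 × 176) = √8800

Z_qwt ≈ 93.8 Ω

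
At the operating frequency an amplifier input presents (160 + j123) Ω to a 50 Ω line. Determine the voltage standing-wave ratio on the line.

VSWR ≈ 5.21

Γ = (Z_L − Z_0)/(Z_L + Z_0) = (110 + j123)/(210 + j123)
|Γ| = 165/243 = 0.678
VSWR = (1 + |Γ|)/(1 − |Γ|) = 1.68/0.322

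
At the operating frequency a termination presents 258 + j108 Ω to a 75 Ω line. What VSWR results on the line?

VSWR ≈ 4.09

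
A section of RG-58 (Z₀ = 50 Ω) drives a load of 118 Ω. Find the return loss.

RL ≈ 7.86 dB

Γ = (118 − 50)/(118 + 50) = 0.405
RL = −20·log₁₀|Γ| = −20·log₁₀(0.405)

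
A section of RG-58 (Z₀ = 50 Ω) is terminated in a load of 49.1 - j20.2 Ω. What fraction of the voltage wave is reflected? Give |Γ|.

|Γ| ≈ 0.2

Γ = (Z_L − Z_0)/(Z_L + Z_0) = (-0.9 − j20.2)/(99.1 − j20.2)
|Γ| = 20.2/101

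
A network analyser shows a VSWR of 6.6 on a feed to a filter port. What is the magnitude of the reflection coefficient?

|Γ| ≈ 0.737

|Γ| = (S − 1)/(S + 1) = (6.6 − 1)/(6.6 + 1) = 5.6/7.6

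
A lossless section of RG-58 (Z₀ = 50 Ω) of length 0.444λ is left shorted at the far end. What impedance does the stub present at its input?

Z_in ≈ −j18.4 Ω

βl = 2π × 0.444 = 160°
tan(βl) = -0.367
For a shorted stub, Z_in = jZ_0·tan(βl)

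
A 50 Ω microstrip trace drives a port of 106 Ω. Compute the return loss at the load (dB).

Γ = (106 − 50)/(106 + 50) = 0.359
RL = −20·log₁₀|Γ| = −20·log₁₀(0.359)

RL ≈ 8.9 dB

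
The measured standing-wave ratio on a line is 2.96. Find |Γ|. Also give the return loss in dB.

|Γ| ≈ 0.495; return loss ≈ 6.11 dB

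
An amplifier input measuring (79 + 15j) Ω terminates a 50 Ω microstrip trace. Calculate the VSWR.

Γ = (Z_L − Z_0)/(Z_L + Z_0) = (29 + j15)/(129 + j15)
|Γ| = 32.6/130 = 0.251
VSWR = (1 + |Γ|)/(1 − |Γ|) = 1.25/0.749

VSWR ≈ 1.67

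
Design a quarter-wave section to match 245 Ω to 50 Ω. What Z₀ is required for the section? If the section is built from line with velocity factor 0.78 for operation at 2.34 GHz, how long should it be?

Z_qwt ≈ 111 Ω; length ≈ 2.5 cm

Z_qwt = √(Z_0·R_L) = √(50 × 245) = √12250
λ = 0.78·c/f = 0.1 m, so l = λ/4 = 0.025 m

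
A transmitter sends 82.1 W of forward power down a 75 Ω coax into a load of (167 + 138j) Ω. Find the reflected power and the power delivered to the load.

|Γ| = |(92 + j138)/(242 + j138)| = 0.595
|Γ|² = 0.354
P_refl = |Γ|²·P_inc = 29.1 W, P_del = (1 − |Γ|²)·P_inc = 53 W

P_reflected ≈ 29.1 W; P_delivered ≈ 53 W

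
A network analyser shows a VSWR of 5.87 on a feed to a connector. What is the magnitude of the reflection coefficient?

|Γ| = (S − 1)/(S + 1) = (5.87 − 1)/(5.87 + 1) = 4.87/6.87

|Γ| ≈ 0.709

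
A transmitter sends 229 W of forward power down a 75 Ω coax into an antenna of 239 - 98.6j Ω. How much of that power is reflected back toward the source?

P_reflected ≈ 77.4 W

|Γ| = |(164 − j98.6)/(314 − j98.6)| = 0.581
|Γ|² = 0.338
P_refl = |Γ|²·P_inc = 77.4 W, P_del = (1 − |Γ|²)·P_inc = 152 W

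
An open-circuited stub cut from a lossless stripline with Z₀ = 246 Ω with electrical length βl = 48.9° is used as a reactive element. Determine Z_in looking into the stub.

tan(βl) = 1.15
For an open-circuited stub, Z_in = −jZ_0·cot(βl) = −jZ_0/tan(βl)

Z_in ≈ −j215 Ω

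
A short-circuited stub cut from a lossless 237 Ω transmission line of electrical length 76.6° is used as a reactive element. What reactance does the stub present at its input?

tan(βl) = 4.2
For a short-circuited stub, Z_in = jZ_0·tan(βl)

X_in ≈ 995 Ω (inductive)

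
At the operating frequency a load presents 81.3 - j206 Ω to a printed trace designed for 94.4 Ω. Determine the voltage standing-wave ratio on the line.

Γ = (Z_L − Z_0)/(Z_L + Z_0) = (-13.1 − j206)/(175.7 − j206)
|Γ| = 206/271 = 0.762
VSWR = (1 + |Γ|)/(1 − |Γ|) = 1.76/0.238

VSWR ≈ 7.42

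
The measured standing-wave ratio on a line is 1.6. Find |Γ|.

|Γ| ≈ 0.231

|Γ| = (S − 1)/(S + 1) = (1.6 − 1)/(1.6 + 1) = 0.6/2.6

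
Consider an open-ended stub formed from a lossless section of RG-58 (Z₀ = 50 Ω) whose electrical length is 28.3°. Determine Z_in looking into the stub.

tan(βl) = 0.538
For an open-ended stub, Z_in = −jZ_0·cot(βl) = −jZ_0/tan(βl)

Z_in ≈ −j92.9 Ω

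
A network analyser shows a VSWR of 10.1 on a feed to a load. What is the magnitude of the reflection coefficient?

|Γ| ≈ 0.82

|Γ| = (S − 1)/(S + 1) = (10.1 − 1)/(10.1 + 1) = 9.1/11.1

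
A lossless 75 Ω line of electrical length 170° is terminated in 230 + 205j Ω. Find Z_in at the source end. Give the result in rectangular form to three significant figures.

Z_in ≈ 95.3 + j164 Ω

tan(βl) = tan(170°) = -0.176
Z_in = Z_0·(Z_L + jZ_0·tanβl)/(Z_0 + jZ_L·tanβl)
     = 75·(230 + j192)/(111 − j40.6)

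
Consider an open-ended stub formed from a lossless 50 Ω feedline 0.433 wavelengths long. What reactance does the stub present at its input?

X_in ≈ 112 Ω (inductive)

βl = 2π × 0.433 = 156°
tan(βl) = -0.448
For an open-ended stub, Z_in = −jZ_0·cot(βl) = −jZ_0/tan(βl)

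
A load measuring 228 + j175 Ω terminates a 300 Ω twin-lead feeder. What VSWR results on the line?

VSWR ≈ 2.03

Γ = (Z_L − Z_0)/(Z_L + Z_0) = (-72 + j175)/(528 + j175)
|Γ| = 189/556 = 0.34
VSWR = (1 + |Γ|)/(1 − |Γ|) = 1.34/0.66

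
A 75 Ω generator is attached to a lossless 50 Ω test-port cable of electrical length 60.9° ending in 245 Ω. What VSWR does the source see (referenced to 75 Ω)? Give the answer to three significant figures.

tan(βl) = 1.8
Z_in = Z_0·(Z_L + jZ_0·tanβl)/(Z_0 + jZ_L·tanβl) = 13.2 − j26.3 Ω
Γ_s = (Z_in − Z_s)/(Z_in + Z_s) = (-61.8 − j26.3)/(88.2 − j26.3), |Γ_s| = 0.73
VSWR = (1 + |Γ_s|)/(1 − |Γ_s|)

VSWR ≈ 6.4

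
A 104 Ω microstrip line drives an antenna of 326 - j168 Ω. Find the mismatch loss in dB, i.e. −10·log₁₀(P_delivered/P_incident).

Γ = (222 − j168)/(430 − j168), |Γ| = 0.603
|Γ|² = 0.364, so P_del/P_inc = 1 − |Γ|² = 0.636
ML = −10·log₁₀(1 − |Γ|²)

mismatch loss ≈ 1.96 dB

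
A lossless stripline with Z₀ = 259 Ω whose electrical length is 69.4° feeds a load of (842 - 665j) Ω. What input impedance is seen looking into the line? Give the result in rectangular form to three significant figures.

Z_in ≈ 50 − j52.1 Ω

tan(βl) = tan(69.4°) = 2.66
Z_in = Z_0·(Z_L + jZ_0·tanβl)/(Z_0 + jZ_L·tanβl)
     = 259·(842 + j24.1)/(2030 + j2240)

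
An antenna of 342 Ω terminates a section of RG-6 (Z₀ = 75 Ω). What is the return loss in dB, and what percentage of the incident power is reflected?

Γ = (342 − 75)/(342 + 75) = 0.64
RL = −20·log₁₀(0.64) = 3.87 dB
P_refl/P_inc = |Γ|² = 0.41

RL ≈ 3.87 dB; 41% of incident power reflected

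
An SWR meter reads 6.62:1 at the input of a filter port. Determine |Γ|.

|Γ| ≈ 0.738

|Γ| = (S − 1)/(S + 1) = (6.62 − 1)/(6.62 + 1) = 5.62/7.62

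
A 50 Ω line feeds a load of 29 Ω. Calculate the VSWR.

For a purely resistive load, VSWR = R_L/Z_0 or Z_0/R_L (whichever > 1) = 50/29

VSWR ≈ 1.72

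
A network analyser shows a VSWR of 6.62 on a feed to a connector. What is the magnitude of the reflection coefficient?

|Γ| = (S − 1)/(S + 1) = (6.62 − 1)/(6.62 + 1) = 5.62/7.62

|Γ| ≈ 0.738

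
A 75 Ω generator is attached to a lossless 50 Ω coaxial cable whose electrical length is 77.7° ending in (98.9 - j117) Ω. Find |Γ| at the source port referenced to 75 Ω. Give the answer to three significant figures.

tan(βl) = 4.59
Z_in = Z_0·(Z_L + jZ_0·tanβl)/(Z_0 + jZ_L·tanβl) = 9.91 + j1.91 Ω
Γ_s = (Z_in − Z_s)/(Z_in + Z_s) = (-65.1 + j1.91)/(84.9 + j1.91), |Γ_s| = 0.767

|Γ| ≈ 0.767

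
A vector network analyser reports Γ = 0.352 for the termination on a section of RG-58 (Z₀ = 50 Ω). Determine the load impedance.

Z_L = Z_0·(1 + Γ)/(1 − Γ) = 50·(1.35)/(0.648)

Z_L ≈ 104 Ω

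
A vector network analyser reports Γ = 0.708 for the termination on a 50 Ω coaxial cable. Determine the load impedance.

Z_L ≈ 292 Ω

Z_L = Z_0·(1 + Γ)/(1 − Γ) = 50·(1.71)/(0.292)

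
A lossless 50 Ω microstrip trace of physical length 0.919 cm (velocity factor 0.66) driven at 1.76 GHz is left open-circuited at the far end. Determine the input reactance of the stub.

X_in ≈ -88.7 Ω (capacitive)

λ = v/f = 0.66·c / 1.76 GHz = 0.113 m
βl = 2π·l/λ = 2π × 0.0817 = 29.4°
tan(βl) = 0.564
For an open-circuited stub, Z_in = −jZ_0·cot(βl) = −jZ_0/tan(βl)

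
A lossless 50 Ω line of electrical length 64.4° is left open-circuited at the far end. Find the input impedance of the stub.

Z_in ≈ −j24 Ω

tan(βl) = 2.09
For an open-circuited stub, Z_in = −jZ_0·cot(βl) = −jZ_0/tan(βl)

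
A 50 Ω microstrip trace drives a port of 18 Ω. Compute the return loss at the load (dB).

Γ = (18 − 50)/(18 + 50) = -0.471
RL = −20·log₁₀|Γ| = −20·log₁₀(0.471)

RL ≈ 6.55 dB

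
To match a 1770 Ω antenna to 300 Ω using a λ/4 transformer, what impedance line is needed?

Z_qwt ≈ 729 Ω

Z_qwt = √(Z_0·R_L) = √(300 × 1770) = √531000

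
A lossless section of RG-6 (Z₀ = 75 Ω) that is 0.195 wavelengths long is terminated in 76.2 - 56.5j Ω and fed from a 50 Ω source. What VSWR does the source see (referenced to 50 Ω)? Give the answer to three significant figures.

VSWR ≈ 1.54

βl = 2π × 0.195 = 70.2°
tan(βl) = 2.78
Z_in = Z_0·(Z_L + jZ_0·tanβl)/(Z_0 + jZ_L·tanβl) = 37.9 + j14.5 Ω
Γ_s = (Z_in − Z_s)/(Z_in + Z_s) = (-12.1 + j14.5)/(87.9 + j14.5), |Γ_s| = 0.212
VSWR = (1 + |Γ_s|)/(1 − |Γ_s|)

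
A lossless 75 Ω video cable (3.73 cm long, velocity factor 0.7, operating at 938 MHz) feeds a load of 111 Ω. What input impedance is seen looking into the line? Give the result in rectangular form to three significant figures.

Z_in ≈ 58.7 − j20.4 Ω

λ = v/f = 0.7·c / 938 MHz = 0.224 m
βl = 2π·l/λ = 2π × 0.167 = 60°
tan(βl) = tan(60°) = 1.73
Z_in = Z_0·(Z_L + jZ_0·tanβl)/(Z_0 + jZ_L·tanβl)
     = 75·(111 + j130)/(75 + j192)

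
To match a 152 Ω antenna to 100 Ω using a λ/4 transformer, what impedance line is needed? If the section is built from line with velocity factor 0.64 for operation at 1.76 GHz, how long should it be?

Z_qwt ≈ 123 Ω; length ≈ 2.73 cm

Z_qwt = √(Z_0·R_L) = √(100 × 152) = √15200
λ = 0.64·c/f = 0.109 m, so l = λ/4 = 0.0273 m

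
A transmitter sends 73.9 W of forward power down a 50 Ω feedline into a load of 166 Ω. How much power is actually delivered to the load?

P_delivered ≈ 52.6 W

Γ = (166 − 50)/(166 + 50) = 0.537
|Γ|² = 0.288
P_refl = |Γ|²·P_inc = 21.3 W, P_del = (1 − |Γ|²)·P_inc = 52.6 W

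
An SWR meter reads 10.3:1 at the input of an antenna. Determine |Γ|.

|Γ| = (S − 1)/(S + 1) = (10.3 − 1)/(10.3 + 1) = 9.3/11.3

|Γ| ≈ 0.823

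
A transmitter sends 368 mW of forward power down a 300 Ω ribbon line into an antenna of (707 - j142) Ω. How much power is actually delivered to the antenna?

P_delivered ≈ 302 mW

|Γ| = |(407 − j142)/(1007 − j142)| = 0.424
|Γ|² = 0.18
P_refl = |Γ|²·P_inc = 66.1 mW, P_del = (1 − |Γ|²)·P_inc = 302 mW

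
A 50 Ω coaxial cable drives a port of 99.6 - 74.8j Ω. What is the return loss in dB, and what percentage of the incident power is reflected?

RL ≈ 5.41 dB; 28.8% of incident power reflected

Γ = (49.6 − j74.8)/(149.6 − j74.8), |Γ| = 0.537
RL = −20·log₁₀(0.537) = 5.41 dB
P_refl/P_inc = |Γ|² = 0.288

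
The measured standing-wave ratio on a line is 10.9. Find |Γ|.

|Γ| = (S − 1)/(S + 1) = (10.9 − 1)/(10.9 + 1) = 9.9/11.9

|Γ| ≈ 0.832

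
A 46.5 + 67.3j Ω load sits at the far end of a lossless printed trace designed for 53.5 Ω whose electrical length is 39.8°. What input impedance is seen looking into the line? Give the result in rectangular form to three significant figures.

tan(βl) = tan(39.8°) = 0.833
Z_in = Z_0·(Z_L + jZ_0·tanβl)/(Z_0 + jZ_L·tanβl)
     = 53.5·(46.5 + j112)/(-2.57 + j38.7)

Z_in ≈ 150 − j74.1 Ω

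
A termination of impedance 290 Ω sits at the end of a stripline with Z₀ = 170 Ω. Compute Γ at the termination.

Γ = 0.261

Γ = (Z_L − Z_0)/(Z_L + Z_0) = (290 − 170)/(290 + 170) = 120/460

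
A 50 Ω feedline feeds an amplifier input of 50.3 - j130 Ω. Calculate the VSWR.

VSWR ≈ 8.6

Γ = (Z_L − Z_0)/(Z_L + Z_0) = (0.3 − j130)/(100.3 − j130)
|Γ| = 130/164 = 0.792
VSWR = (1 + |Γ|)/(1 − |Γ|) = 1.79/0.208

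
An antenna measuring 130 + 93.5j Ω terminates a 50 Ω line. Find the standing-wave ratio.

Γ = (Z_L − Z_0)/(Z_L + Z_0) = (80 + j93.5)/(180 + j93.5)
|Γ| = 123/203 = 0.607
VSWR = (1 + |Γ|)/(1 − |Γ|) = 1.61/0.393

VSWR ≈ 4.08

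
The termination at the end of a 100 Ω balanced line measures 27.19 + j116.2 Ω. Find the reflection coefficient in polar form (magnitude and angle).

Γ = (Z_L − Z_0)/(Z_L + Z_0) = (-72.81 + j116.2)/(127.2 + j116.2)
|Γ| = 137/172 = 0.796

Γ ≈ 0.796 ∠ 79.7°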